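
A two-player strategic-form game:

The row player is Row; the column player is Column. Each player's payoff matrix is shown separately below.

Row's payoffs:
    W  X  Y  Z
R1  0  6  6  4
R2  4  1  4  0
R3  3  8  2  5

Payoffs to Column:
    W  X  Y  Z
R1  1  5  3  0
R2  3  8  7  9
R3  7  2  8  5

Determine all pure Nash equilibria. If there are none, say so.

Row against W: payoffs 0, 4, 3 → best response R2.
Row against X: payoffs 6, 1, 8 → best response R3.
Row against Y: payoffs 6, 4, 2 → best response R1.
Row against Z: payoffs 4, 0, 5 → best response R3.
Column against R1: payoffs 1, 5, 3, 0 → best response X.
Column against R2: payoffs 3, 8, 7, 9 → best response Z.
Column against R3: payoffs 7, 2, 8, 5 → best response Y.
No profile is a mutual best response for all players.

none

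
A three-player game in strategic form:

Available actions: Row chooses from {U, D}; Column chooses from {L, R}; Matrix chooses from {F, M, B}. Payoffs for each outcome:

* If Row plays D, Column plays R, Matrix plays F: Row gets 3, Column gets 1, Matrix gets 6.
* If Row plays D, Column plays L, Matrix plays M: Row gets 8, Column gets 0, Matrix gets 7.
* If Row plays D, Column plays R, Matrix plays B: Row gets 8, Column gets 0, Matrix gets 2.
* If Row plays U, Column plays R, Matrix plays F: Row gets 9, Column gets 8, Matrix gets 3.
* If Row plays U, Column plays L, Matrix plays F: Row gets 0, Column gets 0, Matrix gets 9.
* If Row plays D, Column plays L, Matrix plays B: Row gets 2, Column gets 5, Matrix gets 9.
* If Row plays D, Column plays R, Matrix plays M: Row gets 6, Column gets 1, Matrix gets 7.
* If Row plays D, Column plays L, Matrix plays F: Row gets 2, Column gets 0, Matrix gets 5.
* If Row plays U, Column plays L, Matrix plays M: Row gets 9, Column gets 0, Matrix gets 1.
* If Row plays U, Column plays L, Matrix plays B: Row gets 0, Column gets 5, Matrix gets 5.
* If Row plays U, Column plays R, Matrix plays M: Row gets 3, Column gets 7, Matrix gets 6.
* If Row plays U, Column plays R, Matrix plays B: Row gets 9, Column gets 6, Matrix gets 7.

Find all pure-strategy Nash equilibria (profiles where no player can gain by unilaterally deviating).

The pure Nash equilibria are (U, R, B) and (D, L, B) and (D, R, M).

(U, L, F): Row can switch to D (0 → 2). Not NE.
(U, L, M): Column can switch to R (0 → 7). Not NE.
(U, L, B): Row can switch to D (0 → 2). Not NE.
(U, R, F): Matrix can switch to M (3 → 6). Not NE.
(U, R, M): Row can switch to D (3 → 6). Not NE.
(U, R, B): Row gets 9, best alternative 8; Column gets 6, best alternative 5; Matrix gets 7, best alternative 6. No profitable deviation — NE.
(D, L, F): Column can switch to R (0 → 1). Not NE.
(D, L, B): Row gets 2, best alternative 0; Column gets 5, best alternative 0; Matrix gets 9, best alternative 7. No profitable deviation — NE.
(D, R, M): Row gets 6, best alternative 3; Column gets 1, best alternative 0; Matrix gets 7, best alternative 6. No profitable deviation — NE.
(The remaining 3 profiles each have a profitable deviation by the same check.)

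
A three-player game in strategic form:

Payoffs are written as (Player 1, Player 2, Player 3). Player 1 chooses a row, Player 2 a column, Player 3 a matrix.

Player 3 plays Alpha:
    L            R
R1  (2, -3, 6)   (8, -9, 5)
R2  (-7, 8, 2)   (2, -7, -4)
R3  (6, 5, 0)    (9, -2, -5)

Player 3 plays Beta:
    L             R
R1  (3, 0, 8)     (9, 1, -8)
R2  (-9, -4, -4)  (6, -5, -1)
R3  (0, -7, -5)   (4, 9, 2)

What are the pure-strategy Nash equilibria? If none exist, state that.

Player 1 against (L, Alpha): payoffs 2, -7, 6 → best response R3.
Player 1 against (L, Beta): payoffs 3, -9, 0 → best response R1.
Player 1 against (R, Alpha): payoffs 8, 2, 9 → best response R3.
Player 1 against (R, Beta): payoffs 9, 6, 4 → best response R1.
Player 2 against (R1, Alpha): payoffs -3, -9 → best response L.
Player 2 against (R1, Beta): payoffs 0, 1 → best response R.
Player 2 against (R2, Alpha): payoffs 8, -7 → best response L.
Player 2 against (R2, Beta): payoffs -4, -5 → best response L.
Player 2 against (R3, Alpha): payoffs 5, -2 → best response L.
Player 2 against (R3, Beta): payoffs -7, 9 → best response R.
Player 3 against (R1, L): payoffs 6, 8 → best response Beta.
Player 3 against (R1, R): payoffs 5, -8 → best response Alpha.
Player 3 against (R2, L): payoffs 2, -4 → best response Alpha.
Player 3 against (R2, R): payoffs -4, -1 → best response Beta.
Player 3 against (R3, L): payoffs 0, -5 → best response Alpha.
Player 3 against (R3, R): payoffs -5, 2 → best response Beta.
Mutual best responses: (R3, L, Alpha).

Pure NE: (R3, L, Alpha)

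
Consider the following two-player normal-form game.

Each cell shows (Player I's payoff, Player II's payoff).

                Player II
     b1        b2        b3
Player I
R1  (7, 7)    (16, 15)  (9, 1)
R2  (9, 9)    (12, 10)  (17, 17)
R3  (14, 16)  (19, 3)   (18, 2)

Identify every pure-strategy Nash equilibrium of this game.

(R1, b1): Player I can switch to R2 (7 → 9). Not NE.
(R1, b2): Player I can switch to R3 (16 → 19). Not NE.
(R1, b3): Player I can switch to R2 (9 → 17). Not NE.
(R2, b1): Player I can switch to R3 (9 → 14). Not NE.
(R2, b2): Player I can switch to R1 (12 → 16). Not NE.
(R2, b3): Player I can switch to R3 (17 → 18). Not NE.
(R3, b1): Player I gets 14, best alternative 9; Player II gets 16, best alternative 3. No profitable deviation — NE.
(R3, b2): Player II can switch to b1 (3 → 16). Not NE.
(R3, b3): Player II can switch to b1 (2 → 16). Not NE.

Pure NE: (R3, b1)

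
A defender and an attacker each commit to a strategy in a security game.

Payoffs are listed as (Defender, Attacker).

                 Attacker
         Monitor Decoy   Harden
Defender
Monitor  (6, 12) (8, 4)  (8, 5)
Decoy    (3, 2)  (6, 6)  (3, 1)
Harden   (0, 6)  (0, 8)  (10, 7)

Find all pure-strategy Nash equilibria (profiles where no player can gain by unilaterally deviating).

(Monitor, Monitor): Defender gets 6, best alternative 3; Attacker gets 12, best alternative 5. No profitable deviation — NE.
(Monitor, Decoy): Attacker can switch to Monitor (4 → 12). Not NE.
(Monitor, Harden): Defender can switch to Harden (8 → 10). Not NE.
(Decoy, Monitor): Defender can switch to Monitor (3 → 6). Not NE.
(Decoy, Decoy): Defender can switch to Monitor (6 → 8). Not NE.
(Decoy, Harden): Defender can switch to Monitor (3 → 8). Not NE.
(Harden, Monitor): Defender can switch to Monitor (0 → 6). Not NE.
(The remaining 2 profiles each have a profitable deviation by the same check.)

(Monitor, Monitor)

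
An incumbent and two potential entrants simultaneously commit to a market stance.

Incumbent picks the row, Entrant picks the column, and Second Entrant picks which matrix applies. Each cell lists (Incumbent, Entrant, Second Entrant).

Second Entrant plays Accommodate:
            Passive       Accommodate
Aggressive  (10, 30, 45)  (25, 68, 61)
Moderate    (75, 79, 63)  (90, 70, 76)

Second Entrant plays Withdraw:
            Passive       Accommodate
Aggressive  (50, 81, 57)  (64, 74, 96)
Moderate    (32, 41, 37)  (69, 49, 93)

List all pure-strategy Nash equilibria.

(Aggressive, Passive, Accommodate): Incumbent can switch to Moderate (10 → 75). Not NE.
(Aggressive, Passive, Withdraw): Incumbent gets 50, best alternative 32; Entrant gets 81, best alternative 74; Second Entrant gets 57, best alternative 45. No profitable deviation — NE.
(Aggressive, Accommodate, Accommodate): Incumbent can switch to Moderate (25 → 90). Not NE.
(Aggressive, Accommodate, Withdraw): Incumbent can switch to Moderate (64 → 69). Not NE.
(Moderate, Passive, Accommodate): Incumbent gets 75, best alternative 10; Entrant gets 79, best alternative 70; Second Entrant gets 63, best alternative 37. No profitable deviation — NE.
(Moderate, Passive, Withdraw): Incumbent can switch to Aggressive (32 → 50). Not NE.
(Moderate, Accommodate, Accommodate): Entrant can switch to Passive (70 → 79). Not NE.
(Moderate, Accommodate, Withdraw): Incumbent gets 69, best alternative 64; Entrant gets 49, best alternative 41; Second Entrant gets 93, best alternative 76. No profitable deviation — NE.

(Aggressive, Passive, Withdraw), (Moderate, Passive, Accommodate), (Moderate, Accommodate, Withdraw)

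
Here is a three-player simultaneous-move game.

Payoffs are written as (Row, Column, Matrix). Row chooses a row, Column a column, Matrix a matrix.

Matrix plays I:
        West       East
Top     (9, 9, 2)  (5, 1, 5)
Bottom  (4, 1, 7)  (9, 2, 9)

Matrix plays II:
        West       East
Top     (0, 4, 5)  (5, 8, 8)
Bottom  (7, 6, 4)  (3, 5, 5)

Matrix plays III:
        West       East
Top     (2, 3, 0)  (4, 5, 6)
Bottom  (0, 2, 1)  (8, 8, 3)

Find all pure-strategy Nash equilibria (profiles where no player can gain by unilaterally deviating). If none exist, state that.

The pure Nash equilibria are (Top, East, II), (Bottom, East, I).

Row against (West, I): payoffs 9, 4 → best response Top.
Row against (West, II): payoffs 0, 7 → best response Bottom.
Row against (West, III): payoffs 2, 0 → best response Top.
Row against (East, I): payoffs 5, 9 → best response Bottom.
Row against (East, II): payoffs 5, 3 → best response Top.
Row against (East, III): payoffs 4, 8 → best response Bottom.
Column against (Top, I): payoffs 9, 1 → best response West.
Column against (Top, II): payoffs 4, 8 → best response East.
Column against (Top, III): payoffs 3, 5 → best response East.
Column against (Bottom, I): payoffs 1, 2 → best response East.
Column against (Bottom, II): payoffs 6, 5 → best response West.
Column against (Bottom, III): payoffs 2, 8 → best response East.
Matrix against (Top, West): payoffs 2, 5, 0 → best response II.
Matrix against (Top, East): payoffs 5, 8, 6 → best response II.
Matrix against (Bottom, West): payoffs 7, 4, 1 → best response I.
Matrix against (Bottom, East): payoffs 9, 5, 3 → best response I.
Mutual best responses: (Top, East, II); (Bottom, East, I).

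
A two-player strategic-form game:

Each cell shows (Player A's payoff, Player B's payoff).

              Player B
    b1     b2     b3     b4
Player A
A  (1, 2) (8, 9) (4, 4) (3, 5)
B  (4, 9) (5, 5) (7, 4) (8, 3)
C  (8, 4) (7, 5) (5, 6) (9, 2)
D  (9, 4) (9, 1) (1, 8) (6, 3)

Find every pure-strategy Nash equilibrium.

Player A against b1: payoffs 1, 4, 8, 9 → best response D.
Player A against b2: payoffs 8, 5, 7, 9 → best response D.
Player A against b3: payoffs 4, 7, 5, 1 → best response B.
Player A against b4: payoffs 3, 8, 9, 6 → best response C.
Player B against A: payoffs 2, 9, 4, 5 → best response b2.
Player B against B: payoffs 9, 5, 4, 3 → best response b1.
Player B against C: payoffs 4, 5, 6, 2 → best response b3.
Player B against D: payoffs 4, 1, 8, 3 → best response b3.
No profile is a mutual best response for all players.

This game has no pure Nash equilibrium.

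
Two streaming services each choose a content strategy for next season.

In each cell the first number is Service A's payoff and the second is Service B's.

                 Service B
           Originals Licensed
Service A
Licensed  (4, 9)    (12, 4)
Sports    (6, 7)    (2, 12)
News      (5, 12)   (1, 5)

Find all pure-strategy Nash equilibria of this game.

For each strategy profile, look for a profitable unilateral deviation.
(Licensed, Originals): Service A can switch to Sports (4 → 6). Not NE.
(Licensed, Licensed): Service B can switch to Originals (4 → 9). Not NE.
(Sports, Originals): Service B can switch to Licensed (7 → 12). Not NE.
(Sports, Licensed): Service A can switch to Licensed (2 → 12). Not NE.
(News, Originals): Service A can switch to Sports (5 → 6). Not NE.
(News, Licensed): Service A can switch to Licensed (1 → 12). Not NE.

There is no pure-strategy Nash equilibrium.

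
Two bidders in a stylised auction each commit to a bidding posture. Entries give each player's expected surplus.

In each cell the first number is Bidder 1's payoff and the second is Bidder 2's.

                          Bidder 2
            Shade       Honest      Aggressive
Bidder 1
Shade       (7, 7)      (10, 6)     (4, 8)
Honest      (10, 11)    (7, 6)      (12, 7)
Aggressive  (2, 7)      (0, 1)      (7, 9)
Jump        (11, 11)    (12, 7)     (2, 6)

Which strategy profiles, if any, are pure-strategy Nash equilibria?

Bidder 1 against Shade: payoffs 7, 10, 2, 11 → best response Jump.
Bidder 1 against Honest: payoffs 10, 7, 0, 12 → best response Jump.
Bidder 1 against Aggressive: payoffs 4, 12, 7, 2 → best response Honest.
Bidder 2 against Shade: payoffs 7, 6, 8 → best response Aggressive.
Bidder 2 against Honest: payoffs 11, 6, 7 → best response Shade.
Bidder 2 against Aggressive: payoffs 7, 1, 9 → best response Aggressive.
Bidder 2 against Jump: payoffs 11, 7, 6 → best response Shade.
Mutual best responses: (Jump, Shade).

Pure NE: (Jump, Shade)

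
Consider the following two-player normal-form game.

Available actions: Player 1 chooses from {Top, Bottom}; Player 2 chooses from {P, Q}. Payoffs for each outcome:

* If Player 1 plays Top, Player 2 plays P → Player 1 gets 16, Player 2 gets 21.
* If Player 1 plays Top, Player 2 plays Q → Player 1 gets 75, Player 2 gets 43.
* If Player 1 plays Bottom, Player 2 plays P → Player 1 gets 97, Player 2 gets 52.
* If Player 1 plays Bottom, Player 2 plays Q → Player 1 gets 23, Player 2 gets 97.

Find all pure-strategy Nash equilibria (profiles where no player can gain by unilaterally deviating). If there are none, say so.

For each player, find the best response to each opponent profile; mutual best responses are the pure NE.
Player 1 against P: payoffs 16, 97 → best response Bottom.
Player 1 against Q: payoffs 75, 23 → best response Top.
Player 2 against Top: payoffs 21, 43 → best response Q.
Player 2 against Bottom: payoffs 52, 97 → best response Q.
Mutual best responses: (Top, Q).

The unique pure-strategy Nash equilibrium is (Top, Q).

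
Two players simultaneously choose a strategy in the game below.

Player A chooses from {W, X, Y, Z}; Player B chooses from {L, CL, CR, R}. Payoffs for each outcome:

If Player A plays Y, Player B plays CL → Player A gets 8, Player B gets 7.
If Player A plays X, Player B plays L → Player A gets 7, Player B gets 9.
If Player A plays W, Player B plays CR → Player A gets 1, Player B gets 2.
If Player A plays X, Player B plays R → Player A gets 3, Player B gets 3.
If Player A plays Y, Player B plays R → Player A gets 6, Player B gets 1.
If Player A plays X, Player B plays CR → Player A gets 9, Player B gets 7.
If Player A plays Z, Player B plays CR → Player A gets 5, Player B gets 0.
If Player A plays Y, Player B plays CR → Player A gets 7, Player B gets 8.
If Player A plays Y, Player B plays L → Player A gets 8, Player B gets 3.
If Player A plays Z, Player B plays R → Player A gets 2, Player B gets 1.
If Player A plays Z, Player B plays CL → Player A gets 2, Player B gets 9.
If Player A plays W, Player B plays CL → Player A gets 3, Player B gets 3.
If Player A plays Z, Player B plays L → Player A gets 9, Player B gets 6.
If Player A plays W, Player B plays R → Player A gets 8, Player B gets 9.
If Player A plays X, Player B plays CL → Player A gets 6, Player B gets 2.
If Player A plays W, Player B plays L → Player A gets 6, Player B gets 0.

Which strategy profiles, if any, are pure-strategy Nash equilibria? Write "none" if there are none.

(W, R)

For each player, find the best response to each opponent profile; mutual best responses are the pure NE.
Player A against L: payoffs 6, 7, 8, 9 → best response Z.
Player A against CL: payoffs 3, 6, 8, 2 → best response Y.
Player A against CR: payoffs 1, 9, 7, 5 → best response X.
Player A against R: payoffs 8, 3, 6, 2 → best response W.
Player B against W: payoffs 0, 3, 2, 9 → best response R.
Player B against X: payoffs 9, 2, 7, 3 → best response L.
Player B against Y: payoffs 3, 7, 8, 1 → best response CR.
Player B against Z: payoffs 6, 9, 0, 1 → best response CL.
Mutual best responses: (W, R).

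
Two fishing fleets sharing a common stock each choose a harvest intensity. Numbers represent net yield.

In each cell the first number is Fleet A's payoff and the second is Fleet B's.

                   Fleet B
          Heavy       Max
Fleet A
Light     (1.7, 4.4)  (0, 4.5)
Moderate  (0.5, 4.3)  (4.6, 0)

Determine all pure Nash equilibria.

No pure-strategy Nash equilibrium.

For each player, find the best response to each opponent profile; mutual best responses are the pure NE.
Fleet A against Heavy: payoffs 1.7, 0.5 → best response Light.
Fleet A against Max: payoffs 0, 4.6 → best response Moderate.
Fleet B against Light: payoffs 4.4, 4.5 → best response Max.
Fleet B against Moderate: payoffs 4.3, 0 → best response Heavy.
No profile is a mutual best response for all players.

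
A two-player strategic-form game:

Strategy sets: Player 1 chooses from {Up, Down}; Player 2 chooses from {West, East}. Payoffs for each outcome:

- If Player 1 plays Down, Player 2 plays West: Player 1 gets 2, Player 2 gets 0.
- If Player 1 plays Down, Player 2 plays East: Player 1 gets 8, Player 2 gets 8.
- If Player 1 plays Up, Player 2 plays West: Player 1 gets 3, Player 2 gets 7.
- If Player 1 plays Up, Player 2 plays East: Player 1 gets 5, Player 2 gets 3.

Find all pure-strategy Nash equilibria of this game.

Mark each player's best response to every combination of opponents' strategies; a profile where every player is best-responding is a pure Nash equilibrium.
Player 1 against West: payoffs 3, 2 → best response Up.
Player 1 against East: payoffs 5, 8 → best response Down.
Player 2 against Up: payoffs 7, 3 → best response West.
Player 2 against Down: payoffs 0, 8 → best response East.
Mutual best responses: (Up, West); (Down, East).

(Up, West); (Down, East)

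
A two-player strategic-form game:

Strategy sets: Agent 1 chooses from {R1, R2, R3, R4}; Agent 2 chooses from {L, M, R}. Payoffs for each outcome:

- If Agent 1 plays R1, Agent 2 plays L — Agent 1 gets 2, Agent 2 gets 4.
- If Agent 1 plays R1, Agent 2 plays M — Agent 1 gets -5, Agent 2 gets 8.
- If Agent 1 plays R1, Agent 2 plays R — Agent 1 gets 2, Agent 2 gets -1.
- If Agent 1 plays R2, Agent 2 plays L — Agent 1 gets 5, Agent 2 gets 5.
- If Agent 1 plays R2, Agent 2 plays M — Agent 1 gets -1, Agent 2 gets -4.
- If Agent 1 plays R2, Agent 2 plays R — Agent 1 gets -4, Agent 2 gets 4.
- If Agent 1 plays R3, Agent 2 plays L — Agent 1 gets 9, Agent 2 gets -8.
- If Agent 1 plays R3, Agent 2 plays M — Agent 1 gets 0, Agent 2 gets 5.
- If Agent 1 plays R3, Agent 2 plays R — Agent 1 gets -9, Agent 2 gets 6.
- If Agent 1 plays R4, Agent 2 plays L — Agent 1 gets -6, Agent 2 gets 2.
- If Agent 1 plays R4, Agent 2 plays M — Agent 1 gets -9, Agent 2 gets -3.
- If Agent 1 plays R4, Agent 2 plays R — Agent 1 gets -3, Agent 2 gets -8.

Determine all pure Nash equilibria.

Agent 1 against L: payoffs 2, 5, 9, -6 → best response R3.
Agent 1 against M: payoffs -5, -1, 0, -9 → best response R3.
Agent 1 against R: payoffs 2, -4, -9, -3 → best response R1.
Agent 2 against R1: payoffs 4, 8, -1 → best response M.
Agent 2 against R2: payoffs 5, -4, 4 → best response L.
Agent 2 against R3: payoffs -8, 5, 6 → best response R.
Agent 2 against R4: payoffs 2, -3, -8 → best response L.
No profile is a mutual best response for all players.

No pure-strategy Nash equilibrium.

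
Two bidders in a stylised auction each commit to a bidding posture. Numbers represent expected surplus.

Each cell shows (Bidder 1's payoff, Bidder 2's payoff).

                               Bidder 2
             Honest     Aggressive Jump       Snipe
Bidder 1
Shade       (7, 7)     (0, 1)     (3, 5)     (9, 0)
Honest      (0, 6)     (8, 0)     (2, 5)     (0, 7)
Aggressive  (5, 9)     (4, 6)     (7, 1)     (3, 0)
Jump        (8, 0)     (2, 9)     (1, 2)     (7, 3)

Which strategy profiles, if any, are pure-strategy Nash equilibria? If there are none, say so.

Bidder 1 against Honest: payoffs 7, 0, 5, 8 → best response Jump.
Bidder 1 against Aggressive: payoffs 0, 8, 4, 2 → best response Honest.
Bidder 1 against Jump: payoffs 3, 2, 7, 1 → best response Aggressive.
Bidder 1 against Snipe: payoffs 9, 0, 3, 7 → best response Shade.
Bidder 2 against Shade: payoffs 7, 1, 5, 0 → best response Honest.
Bidder 2 against Honest: payoffs 6, 0, 5, 7 → best response Snipe.
Bidder 2 against Aggressive: payoffs 9, 6, 1, 0 → best response Honest.
Bidder 2 against Jump: payoffs 0, 9, 2, 3 → best response Aggressive.
No profile is a mutual best response for all players.

No pure-strategy Nash equilibrium.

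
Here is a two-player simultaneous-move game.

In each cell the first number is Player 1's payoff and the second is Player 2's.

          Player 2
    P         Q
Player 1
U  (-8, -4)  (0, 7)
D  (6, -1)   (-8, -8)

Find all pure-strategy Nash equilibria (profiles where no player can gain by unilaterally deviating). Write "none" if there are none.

(U, P): Player 1 can switch to D (-8 → 6). Not NE.
(U, Q): Player 1 gets 0, best alternative -8; Player 2 gets 7, best alternative -4. No profitable deviation — NE.
(D, P): Player 1 gets 6, best alternative -8; Player 2 gets -1, best alternative -8. No profitable deviation — NE.
(D, Q): Player 1 can switch to U (-8 → 0). Not NE.

(U, Q) and (D, P)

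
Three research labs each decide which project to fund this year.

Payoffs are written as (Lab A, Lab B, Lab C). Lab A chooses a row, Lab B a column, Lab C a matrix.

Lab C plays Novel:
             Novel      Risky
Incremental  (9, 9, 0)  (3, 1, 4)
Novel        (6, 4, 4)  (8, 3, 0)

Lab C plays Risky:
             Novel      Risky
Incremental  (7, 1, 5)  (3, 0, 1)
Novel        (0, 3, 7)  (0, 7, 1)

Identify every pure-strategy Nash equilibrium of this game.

Lab A against (Novel, Novel): payoffs 9, 6 → best response Incremental.
Lab A against (Novel, Risky): payoffs 7, 0 → best response Incremental.
Lab A against (Risky, Novel): payoffs 3, 8 → best response Novel.
Lab A against (Risky, Risky): payoffs 3, 0 → best response Incremental.
Lab B against (Incremental, Novel): payoffs 9, 1 → best response Novel.
Lab B against (Incremental, Risky): payoffs 1, 0 → best response Novel.
Lab B against (Novel, Novel): payoffs 4, 3 → best response Novel.
Lab B against (Novel, Risky): payoffs 3, 7 → best response Risky.
Lab C against (Incremental, Novel): payoffs 0, 5 → best response Risky.
Lab C against (Incremental, Risky): payoffs 4, 1 → best response Novel.
Lab C against (Novel, Novel): payoffs 4, 7 → best response Risky.
Lab C against (Novel, Risky): payoffs 0, 1 → best response Risky.
Mutual best responses: (Incremental, Novel, Risky).

(Incremental, Novel, Risky)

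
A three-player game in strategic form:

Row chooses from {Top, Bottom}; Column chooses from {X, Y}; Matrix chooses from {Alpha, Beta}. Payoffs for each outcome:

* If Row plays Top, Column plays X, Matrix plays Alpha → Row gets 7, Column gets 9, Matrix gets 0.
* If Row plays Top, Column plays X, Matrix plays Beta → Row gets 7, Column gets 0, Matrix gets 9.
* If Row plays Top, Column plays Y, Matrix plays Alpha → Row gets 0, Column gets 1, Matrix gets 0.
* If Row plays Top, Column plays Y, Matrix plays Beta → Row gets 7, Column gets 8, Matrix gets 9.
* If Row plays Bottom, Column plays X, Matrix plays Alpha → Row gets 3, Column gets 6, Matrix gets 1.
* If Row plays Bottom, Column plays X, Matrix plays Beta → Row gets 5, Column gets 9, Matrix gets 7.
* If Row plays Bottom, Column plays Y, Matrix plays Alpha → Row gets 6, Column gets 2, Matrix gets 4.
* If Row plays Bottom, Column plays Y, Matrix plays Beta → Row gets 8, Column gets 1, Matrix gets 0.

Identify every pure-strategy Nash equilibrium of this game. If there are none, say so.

(Top, X, Alpha): Matrix can switch to Beta (0 → 9). Not NE.
(Top, X, Beta): Column can switch to Y (0 → 8). Not NE.
(Top, Y, Alpha): Row can switch to Bottom (0 → 6). Not NE.
(Top, Y, Beta): Row can switch to Bottom (7 → 8). Not NE.
(Bottom, X, Alpha): Row can switch to Top (3 → 7). Not NE.
(Bottom, X, Beta): Row can switch to Top (5 → 7). Not NE.
(The remaining 2 profiles each have a profitable deviation by the same check.)

none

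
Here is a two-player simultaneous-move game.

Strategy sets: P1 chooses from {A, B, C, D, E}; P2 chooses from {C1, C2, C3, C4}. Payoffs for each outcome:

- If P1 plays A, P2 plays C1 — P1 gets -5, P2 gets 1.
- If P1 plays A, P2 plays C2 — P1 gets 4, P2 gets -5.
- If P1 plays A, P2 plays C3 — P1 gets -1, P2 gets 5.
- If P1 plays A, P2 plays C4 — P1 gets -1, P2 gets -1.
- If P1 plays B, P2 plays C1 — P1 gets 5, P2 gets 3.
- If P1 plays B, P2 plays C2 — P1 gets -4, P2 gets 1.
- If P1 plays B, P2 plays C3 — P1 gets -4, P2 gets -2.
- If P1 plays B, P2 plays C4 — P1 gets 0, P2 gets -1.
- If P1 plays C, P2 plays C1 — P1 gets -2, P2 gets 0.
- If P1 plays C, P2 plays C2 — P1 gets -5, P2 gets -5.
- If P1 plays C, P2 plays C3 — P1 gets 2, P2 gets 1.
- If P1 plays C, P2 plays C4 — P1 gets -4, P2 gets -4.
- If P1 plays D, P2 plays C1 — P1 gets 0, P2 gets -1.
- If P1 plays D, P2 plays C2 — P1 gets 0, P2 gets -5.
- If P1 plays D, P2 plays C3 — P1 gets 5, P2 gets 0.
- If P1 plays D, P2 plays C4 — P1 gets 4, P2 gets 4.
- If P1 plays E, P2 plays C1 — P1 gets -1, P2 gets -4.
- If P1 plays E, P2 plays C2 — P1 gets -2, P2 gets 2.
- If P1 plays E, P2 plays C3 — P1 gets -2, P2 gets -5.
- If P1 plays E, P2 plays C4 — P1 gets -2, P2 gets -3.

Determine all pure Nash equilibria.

The pure Nash equilibria are (B, C1), (D, C4).

P1 against C1: payoffs -5, 5, -2, 0, -1 → best response B.
P1 against C2: payoffs 4, -4, -5, 0, -2 → best response A.
P1 against C3: payoffs -1, -4, 2, 5, -2 → best response D.
P1 against C4: payoffs -1, 0, -4, 4, -2 → best response D.
P2 against A: payoffs 1, -5, 5, -1 → best response C3.
P2 against B: payoffs 3, 1, -2, -1 → best response C1.
P2 against C: payoffs 0, -5, 1, -4 → best response C3.
P2 against D: payoffs -1, -5, 0, 4 → best response C4.
P2 against E: payoffs -4, 2, -5, -3 → best response C2.
Mutual best responses: (B, C1); (D, C4).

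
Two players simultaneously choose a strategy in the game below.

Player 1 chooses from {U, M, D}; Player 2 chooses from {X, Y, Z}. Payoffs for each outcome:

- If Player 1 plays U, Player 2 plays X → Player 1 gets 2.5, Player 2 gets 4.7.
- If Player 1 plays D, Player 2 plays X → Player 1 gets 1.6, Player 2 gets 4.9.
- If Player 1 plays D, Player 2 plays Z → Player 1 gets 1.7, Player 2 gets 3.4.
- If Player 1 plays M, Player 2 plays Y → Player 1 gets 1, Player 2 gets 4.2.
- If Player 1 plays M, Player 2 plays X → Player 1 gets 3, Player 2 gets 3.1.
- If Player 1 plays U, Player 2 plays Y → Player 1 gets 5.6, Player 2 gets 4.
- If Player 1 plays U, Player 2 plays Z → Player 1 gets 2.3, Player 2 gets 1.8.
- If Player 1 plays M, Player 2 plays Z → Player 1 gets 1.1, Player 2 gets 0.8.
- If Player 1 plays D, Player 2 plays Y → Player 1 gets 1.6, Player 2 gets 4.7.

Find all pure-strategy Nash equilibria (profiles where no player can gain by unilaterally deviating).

none

Player 1 against X: payoffs 2.5, 3, 1.6 → best response M.
Player 1 against Y: payoffs 5.6, 1, 1.6 → best response U.
Player 1 against Z: payoffs 2.3, 1.1, 1.7 → best response U.
Player 2 against U: payoffs 4.7, 4, 1.8 → best response X.
Player 2 against M: payoffs 3.1, 4.2, 0.8 → best response Y.
Player 2 against D: payoffs 4.9, 4.7, 3.4 → best response X.
No profile is a mutual best response for all players.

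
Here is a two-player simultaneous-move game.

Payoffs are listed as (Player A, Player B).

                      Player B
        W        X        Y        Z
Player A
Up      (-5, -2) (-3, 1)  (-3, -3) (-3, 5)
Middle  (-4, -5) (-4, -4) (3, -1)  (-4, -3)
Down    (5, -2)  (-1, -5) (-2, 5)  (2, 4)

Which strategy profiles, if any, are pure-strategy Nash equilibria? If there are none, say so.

Pure NE: (Middle, Y)

(Up, W): Player A can switch to Middle (-5 → -4). Not NE.
(Up, X): Player A can switch to Down (-3 → -1). Not NE.
(Up, Y): Player A can switch to Middle (-3 → 3). Not NE.
(Up, Z): Player A can switch to Down (-3 → 2). Not NE.
(Middle, W): Player A can switch to Down (-4 → 5). Not NE.
(Middle, X): Player A can switch to Up (-4 → -3). Not NE.
(Middle, Y): Player A gets 3, best alternative -2; Player B gets -1, best alternative -3. No profitable deviation — NE.
(Middle, Z): Player A can switch to Up (-4 → -3). Not NE.
(Down, W): Player B can switch to Y (-2 → 5). Not NE.
(The remaining 3 profiles each have a profitable deviation by the same check.)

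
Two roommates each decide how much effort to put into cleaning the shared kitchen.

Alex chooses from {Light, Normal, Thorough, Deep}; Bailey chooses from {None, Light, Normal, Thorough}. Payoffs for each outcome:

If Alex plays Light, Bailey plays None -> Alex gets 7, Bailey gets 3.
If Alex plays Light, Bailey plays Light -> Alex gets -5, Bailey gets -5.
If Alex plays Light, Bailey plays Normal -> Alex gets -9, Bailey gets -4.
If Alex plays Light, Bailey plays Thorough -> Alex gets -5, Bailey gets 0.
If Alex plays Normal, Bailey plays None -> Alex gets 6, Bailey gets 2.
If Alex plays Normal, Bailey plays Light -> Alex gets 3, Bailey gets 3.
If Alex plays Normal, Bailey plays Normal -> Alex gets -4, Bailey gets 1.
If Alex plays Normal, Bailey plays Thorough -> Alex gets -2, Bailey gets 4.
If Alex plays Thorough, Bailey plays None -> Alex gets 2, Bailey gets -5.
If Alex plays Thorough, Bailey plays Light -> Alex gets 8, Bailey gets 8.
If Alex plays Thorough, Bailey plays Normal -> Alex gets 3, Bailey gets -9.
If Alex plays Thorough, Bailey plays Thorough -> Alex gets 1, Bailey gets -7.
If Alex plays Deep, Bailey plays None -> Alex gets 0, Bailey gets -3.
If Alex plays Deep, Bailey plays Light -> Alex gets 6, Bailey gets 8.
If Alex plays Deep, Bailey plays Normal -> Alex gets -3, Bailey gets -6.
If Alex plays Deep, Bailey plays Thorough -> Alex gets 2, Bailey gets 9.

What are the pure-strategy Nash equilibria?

The pure Nash equilibria are (Light, None) and (Thorough, Light) and (Deep, Thorough).

Mark each player's best response to every combination of opponents' strategies; a profile where every player is best-responding is a pure Nash equilibrium.
Alex against None: payoffs 7, 6, 2, 0 → best response Light.
Alex against Light: payoffs -5, 3, 8, 6 → best response Thorough.
Alex against Normal: payoffs -9, -4, 3, -3 → best response Thorough.
Alex against Thorough: payoffs -5, -2, 1, 2 → best response Deep.
Bailey against Light: payoffs 3, -5, -4, 0 → best response None.
Bailey against Normal: payoffs 2, 3, 1, 4 → best response Thorough.
Bailey against Thorough: payoffs -5, 8, -9, -7 → best response Light.
Bailey against Deep: payoffs -3, 8, -6, 9 → best response Thorough.
Mutual best responses: (Light, None); (Thorough, Light); (Deep, Thorough).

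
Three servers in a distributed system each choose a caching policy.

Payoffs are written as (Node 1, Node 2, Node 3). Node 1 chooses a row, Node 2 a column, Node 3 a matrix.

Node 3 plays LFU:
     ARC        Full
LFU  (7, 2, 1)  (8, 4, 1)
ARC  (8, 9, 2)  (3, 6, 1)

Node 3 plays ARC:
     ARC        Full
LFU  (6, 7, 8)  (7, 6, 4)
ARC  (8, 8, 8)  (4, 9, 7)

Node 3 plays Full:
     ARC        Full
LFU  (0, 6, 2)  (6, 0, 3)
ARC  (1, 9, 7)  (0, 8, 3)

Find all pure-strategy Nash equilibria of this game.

No pure-strategy Nash equilibrium.

Node 1 against (ARC, LFU): payoffs 7, 8 → best response ARC.
Node 1 against (ARC, ARC): payoffs 6, 8 → best response ARC.
Node 1 against (ARC, Full): payoffs 0, 1 → best response ARC.
Node 1 against (Full, LFU): payoffs 8, 3 → best response LFU.
Node 1 against (Full, ARC): payoffs 7, 4 → best response LFU.
Node 1 against (Full, Full): payoffs 6, 0 → best response LFU.
Node 2 against (LFU, LFU): payoffs 2, 4 → best response Full.
Node 2 against (LFU, ARC): payoffs 7, 6 → best response ARC.
Node 2 against (LFU, Full): payoffs 6, 0 → best response ARC.
Node 2 against (ARC, LFU): payoffs 9, 6 → best response ARC.
Node 2 against (ARC, ARC): payoffs 8, 9 → best response Full.
Node 2 against (ARC, Full): payoffs 9, 8 → best response ARC.
Node 3 against (LFU, ARC): payoffs 1, 8, 2 → best response ARC.
Node 3 against (LFU, Full): payoffs 1, 4, 3 → best response ARC.
Node 3 against (ARC, ARC): payoffs 2, 8, 7 → best response ARC.
Node 3 against (ARC, Full): payoffs 1, 7, 3 → best response ARC.
No profile is a mutual best response for all players.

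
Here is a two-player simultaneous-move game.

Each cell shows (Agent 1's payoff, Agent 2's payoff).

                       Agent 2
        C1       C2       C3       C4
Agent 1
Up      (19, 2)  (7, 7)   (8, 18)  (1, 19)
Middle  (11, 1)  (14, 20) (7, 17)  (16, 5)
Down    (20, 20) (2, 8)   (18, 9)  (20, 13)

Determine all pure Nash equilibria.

The pure Nash equilibria are (Middle, C2), (Down, C1).

(Up, C1): Agent 1 can switch to Down (19 → 20). Not NE.
(Up, C2): Agent 1 can switch to Middle (7 → 14). Not NE.
(Up, C3): Agent 1 can switch to Down (8 → 18). Not NE.
(Up, C4): Agent 1 can switch to Middle (1 → 16). Not NE.
(Middle, C1): Agent 1 can switch to Up (11 → 19). Not NE.
(Middle, C2): Agent 1 gets 14, best alternative 7; Agent 2 gets 20, best alternative 17. No profitable deviation — NE.
(Middle, C3): Agent 1 can switch to Up (7 → 8). Not NE.
(Middle, C4): Agent 1 can switch to Down (16 → 20). Not NE.
(Down, C1): Agent 1 gets 20, best alternative 19; Agent 2 gets 20, best alternative 13. No profitable deviation — NE.
(Down, C2): Agent 1 can switch to Up (2 → 7). Not NE.
(The remaining 2 profiles each have a profitable deviation by the same check.)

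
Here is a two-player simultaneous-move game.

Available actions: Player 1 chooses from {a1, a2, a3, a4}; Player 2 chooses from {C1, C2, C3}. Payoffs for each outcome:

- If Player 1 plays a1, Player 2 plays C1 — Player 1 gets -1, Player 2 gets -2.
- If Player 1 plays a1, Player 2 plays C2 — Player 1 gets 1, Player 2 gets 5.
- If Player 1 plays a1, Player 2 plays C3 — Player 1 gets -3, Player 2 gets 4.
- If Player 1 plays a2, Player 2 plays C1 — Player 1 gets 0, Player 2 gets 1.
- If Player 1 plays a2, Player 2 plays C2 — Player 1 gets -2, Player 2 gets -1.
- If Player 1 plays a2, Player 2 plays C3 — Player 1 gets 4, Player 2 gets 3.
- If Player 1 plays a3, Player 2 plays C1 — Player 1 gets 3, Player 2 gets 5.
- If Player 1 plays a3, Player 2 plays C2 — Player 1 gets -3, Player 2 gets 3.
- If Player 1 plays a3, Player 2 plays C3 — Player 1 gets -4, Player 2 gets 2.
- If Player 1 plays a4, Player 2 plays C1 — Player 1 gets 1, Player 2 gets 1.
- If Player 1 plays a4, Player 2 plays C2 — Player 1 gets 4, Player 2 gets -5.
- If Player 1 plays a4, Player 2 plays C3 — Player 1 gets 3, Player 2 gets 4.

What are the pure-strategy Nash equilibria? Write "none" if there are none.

Pure-strategy Nash equilibria: (a2, C3) and (a3, C1)

Player 1 against C1: payoffs -1, 0, 3, 1 → best response a3.
Player 1 against C2: payoffs 1, -2, -3, 4 → best response a4.
Player 1 against C3: payoffs -3, 4, -4, 3 → best response a2.
Player 2 against a1: payoffs -2, 5, 4 → best response C2.
Player 2 against a2: payoffs 1, -1, 3 → best response C3.
Player 2 against a3: payoffs 5, 3, 2 → best response C1.
Player 2 against a4: payoffs 1, -5, 4 → best response C3.
Mutual best responses: (a2, C3); (a3, C1).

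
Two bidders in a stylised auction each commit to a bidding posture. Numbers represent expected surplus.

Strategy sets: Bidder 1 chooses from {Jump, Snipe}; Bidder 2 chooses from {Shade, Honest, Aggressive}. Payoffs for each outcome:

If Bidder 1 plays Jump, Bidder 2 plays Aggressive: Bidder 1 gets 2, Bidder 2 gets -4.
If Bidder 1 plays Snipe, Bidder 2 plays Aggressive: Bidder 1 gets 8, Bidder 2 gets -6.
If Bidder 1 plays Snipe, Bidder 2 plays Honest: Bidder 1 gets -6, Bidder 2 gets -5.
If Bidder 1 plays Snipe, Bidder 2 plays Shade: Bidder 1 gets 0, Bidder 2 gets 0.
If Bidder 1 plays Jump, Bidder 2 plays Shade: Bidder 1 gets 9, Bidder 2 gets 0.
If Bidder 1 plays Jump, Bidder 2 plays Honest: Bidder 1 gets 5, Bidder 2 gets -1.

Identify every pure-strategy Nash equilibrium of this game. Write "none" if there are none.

Mark each player's best response to every combination of opponents' strategies; a profile where every player is best-responding is a pure Nash equilibrium.
Bidder 1 against Shade: payoffs 9, 0 → best response Jump.
Bidder 1 against Honest: payoffs 5, -6 → best response Jump.
Bidder 1 against Aggressive: payoffs 2, 8 → best response Snipe.
Bidder 2 against Jump: payoffs 0, -1, -4 → best response Shade.
Bidder 2 against Snipe: payoffs 0, -5, -6 → best response Shade.
Mutual best responses: (Jump, Shade).

The unique pure-strategy Nash equilibrium is (Jump, Shade).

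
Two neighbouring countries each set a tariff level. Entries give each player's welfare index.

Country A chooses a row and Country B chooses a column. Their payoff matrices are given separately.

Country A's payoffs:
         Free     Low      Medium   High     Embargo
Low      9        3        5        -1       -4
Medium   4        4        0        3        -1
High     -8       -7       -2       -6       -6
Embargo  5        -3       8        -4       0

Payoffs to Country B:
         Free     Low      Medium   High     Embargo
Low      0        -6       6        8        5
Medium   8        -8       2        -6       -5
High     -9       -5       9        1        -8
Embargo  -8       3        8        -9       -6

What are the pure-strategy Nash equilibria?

Pure NE: (Embargo, Medium)

Country A against Free: payoffs 9, 4, -8, 5 → best response Low.
Country A against Low: payoffs 3, 4, -7, -3 → best response Medium.
Country A against Medium: payoffs 5, 0, -2, 8 → best response Embargo.
Country A against High: payoffs -1, 3, -6, -4 → best response Medium.
Country A against Embargo: payoffs -4, -1, -6, 0 → best response Embargo.
Country B against Low: payoffs 0, -6, 6, 8, 5 → best response High.
Country B against Medium: payoffs 8, -8, 2, -6, -5 → best response Free.
Country B against High: payoffs -9, -5, 9, 1, -8 → best response Medium.
Country B against Embargo: payoffs -8, 3, 8, -9, -6 → best response Medium.
Mutual best responses: (Embargo, Medium).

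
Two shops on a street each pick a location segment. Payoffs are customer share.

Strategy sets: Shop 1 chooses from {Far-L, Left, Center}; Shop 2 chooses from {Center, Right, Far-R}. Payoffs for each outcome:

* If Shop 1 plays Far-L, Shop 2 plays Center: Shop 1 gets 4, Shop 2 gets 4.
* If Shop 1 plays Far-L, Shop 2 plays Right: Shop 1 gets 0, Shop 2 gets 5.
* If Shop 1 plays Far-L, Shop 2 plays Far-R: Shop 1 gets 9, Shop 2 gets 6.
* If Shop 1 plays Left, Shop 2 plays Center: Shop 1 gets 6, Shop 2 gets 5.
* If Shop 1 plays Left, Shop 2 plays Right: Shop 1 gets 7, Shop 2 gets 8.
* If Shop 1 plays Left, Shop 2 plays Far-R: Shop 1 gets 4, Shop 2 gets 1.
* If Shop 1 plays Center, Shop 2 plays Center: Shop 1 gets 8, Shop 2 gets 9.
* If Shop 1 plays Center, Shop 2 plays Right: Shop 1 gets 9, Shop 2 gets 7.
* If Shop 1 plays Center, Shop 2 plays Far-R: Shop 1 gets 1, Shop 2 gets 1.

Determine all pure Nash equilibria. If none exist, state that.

Shop 1 against Center: payoffs 4, 6, 8 → best response Center.
Shop 1 against Right: payoffs 0, 7, 9 → best response Center.
Shop 1 against Far-R: payoffs 9, 4, 1 → best response Far-L.
Shop 2 against Far-L: payoffs 4, 5, 6 → best response Far-R.
Shop 2 against Left: payoffs 5, 8, 1 → best response Right.
Shop 2 against Center: payoffs 9, 7, 1 → best response Center.
Mutual best responses: (Far-L, Far-R); (Center, Center).

Pure-strategy Nash equilibria: (Far-L, Far-R) and (Center, Center)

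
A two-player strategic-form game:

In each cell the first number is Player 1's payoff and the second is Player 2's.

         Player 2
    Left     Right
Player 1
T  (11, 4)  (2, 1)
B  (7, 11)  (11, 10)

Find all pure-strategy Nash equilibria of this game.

Player 1 against Left: payoffs 11, 7 → best response T.
Player 1 against Right: payoffs 2, 11 → best response B.
Player 2 against T: payoffs 4, 1 → best response Left.
Player 2 against B: payoffs 11, 10 → best response Left.
Mutual best responses: (T, Left).

Pure NE: (T, Left)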